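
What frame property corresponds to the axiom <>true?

seriality

This is a form of the D axiom.
Its frame correspondent is seriality — forall x exists y Rxy.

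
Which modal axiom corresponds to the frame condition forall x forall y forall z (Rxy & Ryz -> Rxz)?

□q → □□q

The condition is transitivity. The 4 schema □q → □□q defines it.
Suppose □q→□□q is valid. Take Rxy, Ryz and set V(q)={w : Rxw}. Then □q at x, so □□q at x, so □q at y, so q at z, i.e. Rxz.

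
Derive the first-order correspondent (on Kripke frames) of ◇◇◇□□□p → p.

∀x ∀y (xR³y → ∃w (yR³w ∧ x = w))

This is a Sahlqvist (Geach-type) schema ◇^3□^3p → □^0◇^0p.
Minimal-valuation argument: fix x; take any y with xR^3y and any z with xR^0z. Set V(p) to the set of worlds R-reachable from y in exactly 3 steps. Then □^3p holds at y, so the antecedent holds at x; validity forces ◇^0p at z, giving a w with zR^0w and yR^3w.
First-order correspondent: ∀x ∀y (xR³y → ∃w (yR³w ∧ x = w)).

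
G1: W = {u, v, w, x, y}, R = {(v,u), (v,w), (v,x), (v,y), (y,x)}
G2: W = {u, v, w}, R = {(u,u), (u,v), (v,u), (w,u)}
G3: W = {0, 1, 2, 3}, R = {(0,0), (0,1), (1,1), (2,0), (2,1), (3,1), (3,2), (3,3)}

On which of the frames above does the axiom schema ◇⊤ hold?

G2, G3

This is the axiom for seriality; its first-order frame correspondent is ∀x ∃y Rxy.
G1: fails — world u has no successor.
G2: holds.
G3: holds.
Valid on: G2, G3.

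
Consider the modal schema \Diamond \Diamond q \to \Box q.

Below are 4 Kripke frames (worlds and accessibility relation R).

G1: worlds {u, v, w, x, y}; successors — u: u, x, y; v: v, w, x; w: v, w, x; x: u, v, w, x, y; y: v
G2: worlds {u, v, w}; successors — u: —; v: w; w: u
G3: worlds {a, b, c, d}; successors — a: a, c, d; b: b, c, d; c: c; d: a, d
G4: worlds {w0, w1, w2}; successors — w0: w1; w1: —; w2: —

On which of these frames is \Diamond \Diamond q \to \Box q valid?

G4

Frame correspondent (Sahlqvist): \forall x \forall y \forall z ((x R^2 y \wedge xRz) \to \exists w (y = w \wedge z = w)) — i.e. a generalized confluence (Geach) condition.
G1: fails — uR²u, uRx but u ≠ x.
G2: fails — vR²u, vRw but u ≠ w.
G3: fails — aR²a, aRc but a ≠ c.
G4: satisfies the condition.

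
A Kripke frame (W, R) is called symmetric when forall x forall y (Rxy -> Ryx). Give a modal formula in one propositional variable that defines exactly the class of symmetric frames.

The condition is symmetry. The B schema r → □◇r defines it.

r → □◇r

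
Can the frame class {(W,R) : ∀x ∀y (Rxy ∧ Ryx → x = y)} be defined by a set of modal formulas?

Any modally definable frame class is closed under surjective bounded morphisms.
The 4-cycle (worlds a,b,c,d with a→b→c→d→a) is antisymmetric. Sending even-indexed worlds to • and odd-indexed worlds to ∘ is a surjective bounded morphism onto the two-world frame with •↔∘, which is not antisymmetric.
So the class is not modally definable.

Not definable by any modal formula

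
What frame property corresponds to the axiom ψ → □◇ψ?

Symmetry

Suppose ψ→□◇ψ is valid. Take Rxy and set V(ψ)={x}. Then ψ at x, so □◇ψ at x, so ◇ψ at y, so some z with Ryz has ψ; z=x, i.e. Ryx.
The converse is a direct semantic check.
Frame condition: ∀x ∀y (Rxy → Ryx).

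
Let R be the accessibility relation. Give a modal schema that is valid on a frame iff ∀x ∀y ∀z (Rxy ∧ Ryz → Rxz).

The condition is transitivity. The 4 schema □q → □□q defines it.
Suppose □q→□□q is valid. Take Rxy, Ryz and set V(q)={w : Rxw}. Then □q at x, so □□q at x, so □q at y, so q at z, i.e. Rxz.

□q → □□q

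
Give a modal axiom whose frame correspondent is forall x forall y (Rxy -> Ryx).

s → □◇s

This is symmetry; the standard corresponding axiom is B: s → □◇s.
Suppose s→□◇s is valid. Take Rxy and set V(s)={x}. Then s at x, so □◇s at x, so ◇s at y, so some z with Ryz has s; z=x, i.e. Ryx.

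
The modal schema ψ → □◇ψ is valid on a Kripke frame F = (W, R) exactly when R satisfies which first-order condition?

Suppose ψ→□◇ψ is valid. Take Rxy and set V(ψ)={x}. Then ψ at x, so □◇ψ at x, so ◇ψ at y, so some z with Ryz has ψ; z=x, i.e. Ryx.

Symmetry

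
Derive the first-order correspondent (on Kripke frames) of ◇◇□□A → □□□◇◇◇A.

This is a Sahlqvist (Geach-type) schema ◇^2□^2A → □^3◇^3A.
Minimal-valuation argument: fix x; take any y with xR^2y and any z with xR^3z. Set V(A) to the set of worlds R-reachable from y in exactly 2 steps. Then □^2A holds at y, so the antecedent holds at x; validity forces ◇^3A at z, giving a w with zR^3w and yR^2w.
First-order correspondent: ∀x ∀y ∀z ((xR²y ∧ xR³z) → ∃w (yR²w ∧ zR³w)).

∀x ∀y ∀z ((xR²y ∧ xR³z) → ∃w (yR²w ∧ zR³w))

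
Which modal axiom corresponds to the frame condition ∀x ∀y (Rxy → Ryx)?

p → □◇p

A defining formula is p → □◇p (the B axiom).
Suppose p→□◇p is valid. Take Rxy and set V(p)={x}. Then p at x, so □◇p at x, so ◇p at y, so some z with Ryz has p; z=x, i.e. Ryx.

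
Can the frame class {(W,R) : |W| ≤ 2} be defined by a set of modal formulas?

Any modally definable frame class is closed under disjoint unions.
Any modal formula valid on each of 3 disjoint one-world frames is valid on their disjoint union (validity is preserved under disjoint unions). Each one-world frame has |W|=1≤2, but the union has |W|=3.
So the class is not modally definable.

Not modally definable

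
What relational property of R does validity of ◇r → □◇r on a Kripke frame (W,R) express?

The Euclidean property

Suppose ◇r→□◇r is valid. Take Rxy, Rxz and set V(r)={y}. Then ◇r at x, so □◇r at x, so ◇r at z, so some w with Rzw has r; w=y, i.e. Rzy. By symmetry of the argument, Ryz.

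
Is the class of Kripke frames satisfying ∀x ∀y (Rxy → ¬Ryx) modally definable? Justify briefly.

Not modally definable

Modal frame validity is preserved under surjective bounded morphisms.
The 3-cycle (worlds a,b,c with a→b→c→a) is asymmetric. Mapping every world to a single reflexive point • is a surjective bounded morphism, and the reflexive point is not asymmetric (R•• but asymmetry requires ¬R••).
So the class is not modally definable.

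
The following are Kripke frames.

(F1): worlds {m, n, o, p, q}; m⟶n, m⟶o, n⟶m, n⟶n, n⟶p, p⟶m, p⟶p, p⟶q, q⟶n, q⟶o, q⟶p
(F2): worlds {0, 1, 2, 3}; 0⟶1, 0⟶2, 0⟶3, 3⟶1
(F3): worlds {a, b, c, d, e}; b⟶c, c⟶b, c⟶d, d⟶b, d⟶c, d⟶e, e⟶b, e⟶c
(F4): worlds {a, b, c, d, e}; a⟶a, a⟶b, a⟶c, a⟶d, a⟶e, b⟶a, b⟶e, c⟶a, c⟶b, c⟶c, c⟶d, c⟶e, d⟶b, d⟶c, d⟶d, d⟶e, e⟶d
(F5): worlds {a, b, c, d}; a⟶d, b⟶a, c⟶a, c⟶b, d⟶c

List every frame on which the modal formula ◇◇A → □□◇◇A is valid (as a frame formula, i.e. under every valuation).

This is the axiom for a generalized confluence (Geach) condition; its first-order frame correspondent is ∀x ∀y ∀z ((xR²y ∧ xR²z) → ∃w (y = w ∧ zR²w)).
(F1): fails — nR²m, nR²o but no w with m=w and oR²w.
(F2): fails — 0R²1, 0R²1 but no w with 1=w and 1R²w.
(F3): fails — cR²c, cR²b but no w with c=w and bR²w.
(F4): fails — aR²a, aR²e but no w with a=w and eR²w.
(F5): fails — aR²c, aR²c but no w with c=w and cR²w.

none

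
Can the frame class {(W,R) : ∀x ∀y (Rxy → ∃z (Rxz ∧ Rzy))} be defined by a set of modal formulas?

Yes, by □□q → □q

This is a Sahlqvist condition; the C4 axiom □□q → □q defines it.
Suppose □□q→□q is valid. Take Rxy and set V(q)={w : xR²w}. Then □□q at x, so □q at x, so q at y, i.e. ∃z(Rxz∧Rzy).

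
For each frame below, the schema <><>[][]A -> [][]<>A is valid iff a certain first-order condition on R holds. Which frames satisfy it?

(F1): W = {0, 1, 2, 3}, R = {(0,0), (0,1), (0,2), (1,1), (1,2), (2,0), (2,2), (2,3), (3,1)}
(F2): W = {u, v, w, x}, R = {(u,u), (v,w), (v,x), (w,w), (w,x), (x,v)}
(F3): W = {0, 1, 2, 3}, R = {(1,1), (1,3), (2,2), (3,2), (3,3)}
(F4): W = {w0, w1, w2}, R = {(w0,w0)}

(F1), (F4)

Frame correspondent (Sahlqvist): forall x forall y forall z ((x R^2 y & x R^2 z) -> exists w (y R^2 w & zRw)) — i.e. a generalized confluence (Geach) condition.
(F1): satisfies the condition.
(F2): fails — vR²x, vR²x but no t with xR²t and xRt.
(F3): fails — 1R²2, 1R²1 but no w with 2R²w and 1Rw.
(F4): satisfies the condition.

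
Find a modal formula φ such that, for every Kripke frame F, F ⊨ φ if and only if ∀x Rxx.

The condition is reflexivity. The T schema □r → r defines it.
Suppose □r→r is valid. At any x set V(r)={w : Rxw}. Then □r holds at x, so r holds at x, i.e. Rxx.

□r → r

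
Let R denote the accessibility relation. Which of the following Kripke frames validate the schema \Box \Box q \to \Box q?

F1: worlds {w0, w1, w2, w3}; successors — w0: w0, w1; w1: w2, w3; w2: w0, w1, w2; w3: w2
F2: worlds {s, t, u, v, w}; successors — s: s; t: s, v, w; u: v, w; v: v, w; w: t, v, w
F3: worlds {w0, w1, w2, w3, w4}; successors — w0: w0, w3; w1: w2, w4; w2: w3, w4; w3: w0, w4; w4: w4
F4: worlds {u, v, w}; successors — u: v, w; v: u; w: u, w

F2

The schema corresponds to density: \forall x \forall y (Rxy \to \exists z (Rxz \wedge Rzy)).
F1: fails — Rw1w3 but no z with Rw1z and Rzw3.
F2: satisfies the condition.
F3: fails — Rw1w2 but no z with Rw1z and Rzw2.
F4: fails — Ruv but no z with Ruz and Rzv.
Valid on: F2.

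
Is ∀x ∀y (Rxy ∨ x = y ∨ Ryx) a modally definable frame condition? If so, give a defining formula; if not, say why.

Not modally definable

Any modally definable frame class is closed under disjoint unions.
Take 4 disjoint single-world reflexive frames: each is trivially connected, but their disjoint union has 4 worlds with no edge between distinct components, so it is not connected.
So no modal formula (or set of formulas) defines exactly the connected frames.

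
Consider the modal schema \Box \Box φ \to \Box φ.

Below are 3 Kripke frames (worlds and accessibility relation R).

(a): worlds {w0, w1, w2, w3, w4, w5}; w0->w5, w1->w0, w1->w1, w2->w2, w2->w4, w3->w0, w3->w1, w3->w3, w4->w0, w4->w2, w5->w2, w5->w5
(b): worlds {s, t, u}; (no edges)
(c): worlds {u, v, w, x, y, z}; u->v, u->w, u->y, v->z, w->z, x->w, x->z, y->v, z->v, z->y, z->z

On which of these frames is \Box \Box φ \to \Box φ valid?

(b)

The schema corresponds to density: \forall x \forall y (Rxy \to \exists z (Rxz \wedge Rzy)).
(a): fails — Rw4w0 but no z with Rw4z and Rzw0.
(b): ✓.
(c): fails — Rxw but no t with Rxt and Rtw.
Valid on: (b).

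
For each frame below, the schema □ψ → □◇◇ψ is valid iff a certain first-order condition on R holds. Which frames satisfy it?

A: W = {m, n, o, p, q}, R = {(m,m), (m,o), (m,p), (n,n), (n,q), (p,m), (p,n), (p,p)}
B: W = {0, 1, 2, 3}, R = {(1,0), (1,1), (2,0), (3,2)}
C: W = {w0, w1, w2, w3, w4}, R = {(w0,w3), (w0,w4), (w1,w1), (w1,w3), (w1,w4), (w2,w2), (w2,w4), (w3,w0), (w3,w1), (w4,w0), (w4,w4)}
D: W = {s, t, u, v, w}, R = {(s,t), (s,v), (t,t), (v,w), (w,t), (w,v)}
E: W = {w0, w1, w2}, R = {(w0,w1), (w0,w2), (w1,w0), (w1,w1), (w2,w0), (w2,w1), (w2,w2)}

Frame correspondent (Sahlqvist): ∀x ∀z (xRz → ∃w (xRw ∧ zR²w)) — i.e. a generalized confluence (Geach) condition.
A: fails — mRo but no w with mRw and oR²w.
B: fails — 1R0 but no w with 1Rw and 0R²w.
C: satisfies the condition.
D: satisfies the condition.
E: satisfies the condition.
Valid on: C, D, E.

C, D, E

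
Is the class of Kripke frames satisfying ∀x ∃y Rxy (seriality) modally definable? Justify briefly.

Definable; □q → ◇q defines it

Yes: it is seriality, defined by the D schema □q → ◇q.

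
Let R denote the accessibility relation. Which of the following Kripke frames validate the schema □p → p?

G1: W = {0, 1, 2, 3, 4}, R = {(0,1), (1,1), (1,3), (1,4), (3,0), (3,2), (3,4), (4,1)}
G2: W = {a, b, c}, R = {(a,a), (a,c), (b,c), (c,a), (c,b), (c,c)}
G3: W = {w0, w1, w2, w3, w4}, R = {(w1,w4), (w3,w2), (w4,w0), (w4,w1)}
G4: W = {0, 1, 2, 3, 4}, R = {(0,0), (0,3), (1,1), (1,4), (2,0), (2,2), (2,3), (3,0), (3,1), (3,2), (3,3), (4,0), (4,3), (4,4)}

G4

This is the axiom for reflexivity; its first-order frame correspondent is ∀x Rxx.
G1: fails — world 0 does not see itself.
G2: fails — world b does not see itself.
G3: fails — world w0 does not see itself.
G4: ✓.
Valid on: G4.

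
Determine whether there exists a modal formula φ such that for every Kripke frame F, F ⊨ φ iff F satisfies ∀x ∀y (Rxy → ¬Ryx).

Any modally definable frame class is closed under surjective bounded morphisms.
The 5-cycle (worlds 0,1,2,3,4 with 0→1→2→3→4→0) is asymmetric. Mapping every world to a single reflexive point • is a surjective bounded morphism, and the reflexive point is not asymmetric (R•• but asymmetry requires ¬R••).
Hence asymmetry is not modally definable.

Not modally definable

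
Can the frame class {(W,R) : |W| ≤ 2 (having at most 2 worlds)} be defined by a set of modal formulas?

Modal frame validity is preserved under disjoint unions.
Any modal formula valid on each of 3 disjoint one-world frames is valid on their disjoint union (validity is preserved under disjoint unions). Each one-world frame has |W|=1≤2, but the union has |W|=3.
So the class is not modally definable.

Not modally definable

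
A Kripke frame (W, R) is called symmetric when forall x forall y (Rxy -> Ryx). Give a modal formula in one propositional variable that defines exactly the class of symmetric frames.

r → □◇r

This is symmetry; the standard corresponding axiom is B: r → □◇r.
Suppose r→□◇r is valid. Take Rxy and set V(r)={x}. Then r at x, so □◇r at x, so ◇r at y, so some z with Ryz has r; z=x, i.e. Ryx.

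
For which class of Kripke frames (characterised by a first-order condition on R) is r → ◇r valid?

This schema is equivalent to the T axiom □r → r.
Its frame correspondent is reflexivity — ∀x Rxx.

reflexivity: ∀x Rxx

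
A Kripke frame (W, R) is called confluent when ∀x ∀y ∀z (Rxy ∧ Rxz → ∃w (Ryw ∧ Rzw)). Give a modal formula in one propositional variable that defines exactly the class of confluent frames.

◇□s → □◇s

A defining formula is ◇□s → □◇s (the .2 axiom).
Suppose ◇□s→□◇s is valid. Take Rxy, Rxz and set V(s)={w : Ryw}. Then □s at y so ◇□s at x, so □◇s at x, so ◇s at z, giving w with Rzw and Ryw.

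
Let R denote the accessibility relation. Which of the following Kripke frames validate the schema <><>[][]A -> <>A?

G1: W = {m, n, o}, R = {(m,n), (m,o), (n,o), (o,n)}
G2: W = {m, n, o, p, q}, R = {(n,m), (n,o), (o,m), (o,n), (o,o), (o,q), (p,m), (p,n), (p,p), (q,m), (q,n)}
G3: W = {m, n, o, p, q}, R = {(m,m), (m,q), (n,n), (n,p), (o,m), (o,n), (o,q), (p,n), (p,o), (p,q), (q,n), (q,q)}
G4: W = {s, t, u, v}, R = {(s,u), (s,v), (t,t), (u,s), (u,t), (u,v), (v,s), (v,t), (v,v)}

G3

This is the axiom for a generalized confluence (Geach) condition; its first-order frame correspondent is forall x forall y (x R^2 y -> exists w (y R^2 w & xRw)).
G1: fails — nR²n but no w with nR²w and nRw.
G2: fails — nR²m but no w with mR²w and nRw.
G3: holds.
G4: fails — sR²t but no w with tR²w and sRw.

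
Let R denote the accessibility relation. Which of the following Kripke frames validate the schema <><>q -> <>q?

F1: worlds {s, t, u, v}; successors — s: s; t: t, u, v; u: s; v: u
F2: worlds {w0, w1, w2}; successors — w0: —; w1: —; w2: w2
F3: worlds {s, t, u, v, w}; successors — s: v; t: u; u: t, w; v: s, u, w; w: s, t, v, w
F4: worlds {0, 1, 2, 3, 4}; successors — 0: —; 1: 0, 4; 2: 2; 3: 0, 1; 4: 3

This is the axiom for transitivity; its first-order frame correspondent is forall x forall y forall z (Rxy & Ryz -> Rxz).
F1: fails — Rvu and Rus but not Rvs.
F2: satisfies the condition.
F3: fails — Rwt and Rtu but not Rwu.
F4: fails — R31 and R14 but not R34.
Valid on: F2.

F2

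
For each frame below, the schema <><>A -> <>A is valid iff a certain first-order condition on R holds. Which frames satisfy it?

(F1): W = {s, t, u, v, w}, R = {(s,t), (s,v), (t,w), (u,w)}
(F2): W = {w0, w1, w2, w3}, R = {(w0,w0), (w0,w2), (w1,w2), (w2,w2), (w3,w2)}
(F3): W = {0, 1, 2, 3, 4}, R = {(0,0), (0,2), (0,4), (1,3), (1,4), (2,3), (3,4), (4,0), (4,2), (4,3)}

This is the axiom for transitivity; its first-order frame correspondent is forall x forall y forall z (Rxy & Ryz -> Rxz).
(F1): fails — Rst and Rtw but not Rsw.
(F2): satisfies the condition.
(F3): fails — R34 and R43 but not R33.

(F2)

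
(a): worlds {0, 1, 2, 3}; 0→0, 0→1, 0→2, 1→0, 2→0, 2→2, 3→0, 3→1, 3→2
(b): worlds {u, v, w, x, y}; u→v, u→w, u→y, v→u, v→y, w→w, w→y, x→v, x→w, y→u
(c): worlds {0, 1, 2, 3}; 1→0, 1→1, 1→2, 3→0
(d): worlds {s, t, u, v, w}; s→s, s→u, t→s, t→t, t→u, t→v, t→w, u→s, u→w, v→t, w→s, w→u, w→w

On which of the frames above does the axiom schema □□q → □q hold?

(a), (d)

Frame correspondent (Sahlqvist): ∀x ∀y (Rxy → ∃z (Rxz ∧ Rzy)) — i.e. density.
(a): holds.
(b): fails — Ruv but no z with Ruz and Rzv.
(c): fails — R30 but no z with R3z and Rz0.
(d): holds.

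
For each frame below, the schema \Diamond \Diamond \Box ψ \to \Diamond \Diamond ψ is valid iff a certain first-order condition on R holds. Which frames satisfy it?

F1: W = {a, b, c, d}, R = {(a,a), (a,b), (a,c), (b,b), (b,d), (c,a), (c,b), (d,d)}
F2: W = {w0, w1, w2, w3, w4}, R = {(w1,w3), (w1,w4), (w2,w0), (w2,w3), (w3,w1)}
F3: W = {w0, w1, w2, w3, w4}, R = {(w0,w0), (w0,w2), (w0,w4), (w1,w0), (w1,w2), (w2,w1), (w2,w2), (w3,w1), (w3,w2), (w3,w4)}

F1

Frame correspondent (Sahlqvist): \forall x \forall y (x R^2 y \to \exists w (yRw \wedge x R^2 w)) — i.e. a generalized confluence (Geach) condition.
F1: holds.
F2: fails — w1R²w1 but no w with w1Rw and w1R²w.
F3: fails — w0R²w4 but no w with w4Rw and w0R²w.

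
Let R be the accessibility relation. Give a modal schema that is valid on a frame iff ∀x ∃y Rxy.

A defining formula is □s → ◇s (the D axiom).
Suppose □s→◇s is valid. At any x set V(s)=W. Then □s at x, so ◇s at x, so x has a successor.

□s → ◇s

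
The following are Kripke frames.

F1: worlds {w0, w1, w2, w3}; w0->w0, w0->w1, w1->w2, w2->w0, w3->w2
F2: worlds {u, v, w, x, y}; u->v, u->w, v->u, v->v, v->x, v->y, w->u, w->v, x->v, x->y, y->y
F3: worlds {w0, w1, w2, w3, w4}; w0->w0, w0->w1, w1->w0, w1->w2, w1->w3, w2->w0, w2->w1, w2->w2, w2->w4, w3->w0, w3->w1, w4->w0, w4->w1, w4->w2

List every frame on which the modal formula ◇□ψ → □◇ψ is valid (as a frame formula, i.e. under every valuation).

F3

The schema corresponds to convergence: ∀x ∀y ∀z (Rxy ∧ Rxz → ∃w (Ryw ∧ Rzw)).
F1: fails — Rw0w1 and Rw0w0 but w1 and w0 have no common successor.
F2: fails — Rvu and Rvy but u and y have no common successor.
F3: satisfies the condition.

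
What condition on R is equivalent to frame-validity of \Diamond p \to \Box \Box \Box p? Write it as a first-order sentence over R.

\forall x \forall y \forall z ((xRy \wedge x R^3 z) \to \exists w (y = w \wedge z = w))

This is a Sahlqvist (Geach-type) schema ◇^1□^0p → □^3◇^0p.
Minimal-valuation argument: fix x; take any y with xR^1y and any z with xR^3z. Set V(p) to the set of worlds R-reachable from y in exactly 0 steps. Then □^0p holds at y, so the antecedent holds at x; validity forces ◇^0p at z, giving a w with zR^0w and yR^0w.
First-order correspondent: \forall x \forall y \forall z ((xRy \wedge x R^3 z) \to \exists w (y = w \wedge z = w)).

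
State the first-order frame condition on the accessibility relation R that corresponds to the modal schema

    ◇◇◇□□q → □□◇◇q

This is a Sahlqvist (Geach-type) schema ◇^3□^2q → □^2◇^2q.
First-order correspondent: ∀x ∀y ∀z ((xR³y ∧ xR²z) → ∃w (yR²w ∧ zR²w)).

∀x ∀y ∀z ((xR³y ∧ xR²z) → ∃w (yR²w ∧ zR²w))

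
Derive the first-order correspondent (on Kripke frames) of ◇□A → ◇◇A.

∀x ∀y (xRy → ∃w (yRw ∧ xR²w))

This is a Sahlqvist (Geach-type) schema ◇^1□^1A → □^0◇^2A.
First-order correspondent: ∀x ∀y (xRy → ∃w (yRw ∧ xR²w)).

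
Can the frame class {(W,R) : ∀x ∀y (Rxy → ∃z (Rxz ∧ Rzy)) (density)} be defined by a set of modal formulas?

Yes: it is density, defined by the C4 schema □□p → □p.

Yes, by □□p → □p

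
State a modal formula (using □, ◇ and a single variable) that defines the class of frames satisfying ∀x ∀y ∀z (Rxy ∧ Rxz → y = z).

The condition is partial functionality. The CD schema ◇ψ → □ψ defines it.

◇ψ → □ψ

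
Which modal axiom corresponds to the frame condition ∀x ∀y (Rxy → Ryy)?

□(□p → p)

This is shift-reflexivity; the standard corresponding axiom is T□: □(□p → p).
Suppose □(□p→p) is valid. Take Rxy and set V(p)={w : Ryw}. Then at y, □p holds; since □(□p→p) at x, □p→p at y, so p at y, i.e. Ryy.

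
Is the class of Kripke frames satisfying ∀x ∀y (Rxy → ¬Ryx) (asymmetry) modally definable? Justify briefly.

Any modally definable frame class is closed under surjective bounded morphisms.
The 4-cycle (worlds w0,w1,w2,w3 with w0→w1→w2→w3→w0) is asymmetric. Mapping every world to a single reflexive point • is a surjective bounded morphism, and the reflexive point is not asymmetric (R•• but asymmetry requires ¬R••).
So the class is not modally definable.

No — not modally definable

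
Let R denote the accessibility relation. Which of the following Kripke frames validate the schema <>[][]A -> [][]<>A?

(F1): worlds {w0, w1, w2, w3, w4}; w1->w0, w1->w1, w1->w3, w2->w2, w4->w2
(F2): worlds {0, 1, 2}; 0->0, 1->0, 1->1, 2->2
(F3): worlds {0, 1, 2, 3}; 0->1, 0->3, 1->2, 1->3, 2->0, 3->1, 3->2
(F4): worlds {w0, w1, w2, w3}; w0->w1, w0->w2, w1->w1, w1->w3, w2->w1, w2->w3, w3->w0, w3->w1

(F2), (F4)

The schema corresponds to a generalized confluence (Geach) condition: forall x forall y forall z ((xRy & x R^2 z) -> exists w (y R^2 w & zRw)).
(F1): fails — w1Rw0, w1R²w0 but no w with w0R²w and w0Rw.
(F2): satisfies the condition.
(F3): fails — 1R2, 1R²2 but no w with 2R²w and 2Rw.
(F4): satisfies the condition.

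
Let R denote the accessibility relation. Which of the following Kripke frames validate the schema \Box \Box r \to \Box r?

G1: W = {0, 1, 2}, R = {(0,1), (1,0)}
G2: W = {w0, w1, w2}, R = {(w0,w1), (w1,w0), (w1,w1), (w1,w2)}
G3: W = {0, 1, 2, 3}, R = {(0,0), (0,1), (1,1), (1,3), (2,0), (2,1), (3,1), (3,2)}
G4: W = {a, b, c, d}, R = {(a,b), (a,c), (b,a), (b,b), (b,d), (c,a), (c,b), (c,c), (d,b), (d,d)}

G2, G4

Frame correspondent (Sahlqvist): \forall x \forall y (Rxy \to \exists z (Rxz \wedge Rzy)) — i.e. density.
G1: fails — R01 but no z with R0z and Rz1.
G2: holds.
G3: fails — R32 but no z with R3z and Rz2.
G4: holds.
Valid on: G2, G4.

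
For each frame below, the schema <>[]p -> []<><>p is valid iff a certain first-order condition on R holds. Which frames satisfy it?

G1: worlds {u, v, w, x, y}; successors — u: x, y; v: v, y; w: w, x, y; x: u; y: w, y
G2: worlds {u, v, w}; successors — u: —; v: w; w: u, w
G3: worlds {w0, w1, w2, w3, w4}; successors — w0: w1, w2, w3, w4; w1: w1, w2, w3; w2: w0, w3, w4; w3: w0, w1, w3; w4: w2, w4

This is the axiom for a generalized confluence (Geach) condition; its first-order frame correspondent is forall x forall y forall z ((xRy & xRz) -> exists w (yRw & z R^2 w)).
G1: fails — uRx, uRx but no t with xRt and xR²t.
G2: fails — wRu, wRu but no t with uRt and uR²t.
G3: condition met.

G3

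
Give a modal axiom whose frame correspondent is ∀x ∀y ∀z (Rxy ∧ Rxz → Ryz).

A defining formula is ◇p → □◇p (the 5 axiom).

◇p → □◇p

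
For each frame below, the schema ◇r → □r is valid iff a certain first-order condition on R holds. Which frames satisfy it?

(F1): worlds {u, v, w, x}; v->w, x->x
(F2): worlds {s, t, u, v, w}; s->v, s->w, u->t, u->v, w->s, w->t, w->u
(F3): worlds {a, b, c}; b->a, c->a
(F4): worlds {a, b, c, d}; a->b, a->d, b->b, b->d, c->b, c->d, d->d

This is the axiom for partial functionality; its first-order frame correspondent is ∀x ∀y ∀z (Rxy ∧ Rxz → y = z).
(F1): holds.
(F2): fails — s sees both v and w.
(F3): holds.
(F4): fails — a sees both b and d.

(F1), (F3)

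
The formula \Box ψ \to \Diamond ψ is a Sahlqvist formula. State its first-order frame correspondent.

seriality: \forall x \exists y Rxy

Suppose □ψ→◇ψ is valid. At any x set V(ψ)=W. Then □ψ at x, so ◇ψ at x, so x has a successor.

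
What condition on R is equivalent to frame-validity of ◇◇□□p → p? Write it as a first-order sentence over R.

∀x ∀y (xR²y → ∃w (yR²w ∧ x = w))

This is a Sahlqvist (Geach-type) schema ◇^2□^2p → □^0◇^0p.
First-order correspondent: ∀x ∀y (xR²y → ∃w (yR²w ∧ x = w)).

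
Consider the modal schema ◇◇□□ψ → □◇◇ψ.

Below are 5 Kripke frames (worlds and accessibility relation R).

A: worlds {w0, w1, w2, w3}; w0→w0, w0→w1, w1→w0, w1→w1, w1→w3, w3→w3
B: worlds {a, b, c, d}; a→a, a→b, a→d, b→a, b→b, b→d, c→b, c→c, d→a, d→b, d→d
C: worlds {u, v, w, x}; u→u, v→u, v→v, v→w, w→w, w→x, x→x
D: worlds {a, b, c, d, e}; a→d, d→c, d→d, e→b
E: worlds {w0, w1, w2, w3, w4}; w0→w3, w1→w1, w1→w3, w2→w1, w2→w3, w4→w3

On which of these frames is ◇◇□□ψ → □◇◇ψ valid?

Frame correspondent (Sahlqvist): ∀x ∀y ∀z ((xR²y ∧ xRz) → ∃w (yR²w ∧ zR²w)) — i.e. a generalized confluence (Geach) condition.
A: ✓.
B: ✓.
C: fails — vR²u, vRw but no t with uR²t and wR²t.
D: fails — aR²c, aRd but no w with cR²w and dR²w.
E: fails — w1R²w1, w1Rw3 but no w with w1R²w and w3R²w.

A, B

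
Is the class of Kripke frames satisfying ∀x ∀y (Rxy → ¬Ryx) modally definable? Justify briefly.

Any modally definable frame class is closed under surjective bounded morphisms.
The 4-cycle (worlds w0,w1,w2,w3 with w0→w1→w2→w3→w0) is asymmetric. Mapping every world to a single reflexive point • is a surjective bounded morphism, and the reflexive point is not asymmetric (R•• but asymmetry requires ¬R••).
Hence asymmetry is not modally definable.

Not modally definable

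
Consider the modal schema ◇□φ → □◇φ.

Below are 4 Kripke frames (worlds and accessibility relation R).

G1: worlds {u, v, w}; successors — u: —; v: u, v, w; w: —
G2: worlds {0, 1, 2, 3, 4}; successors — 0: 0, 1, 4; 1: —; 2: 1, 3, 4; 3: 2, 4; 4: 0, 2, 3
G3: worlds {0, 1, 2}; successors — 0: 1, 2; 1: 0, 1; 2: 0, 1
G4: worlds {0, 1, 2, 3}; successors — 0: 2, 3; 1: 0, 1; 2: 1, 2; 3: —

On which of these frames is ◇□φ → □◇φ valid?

The schema corresponds to convergence: ∀x ∀y ∀z (Rxy ∧ Rxz → ∃w (Ryw ∧ Rzw)).
G1: fails — Rvu and Rvu but u and u have no common successor.
G2: fails — R00 and R01 but 0 and 1 have no common successor.
G3: condition met.
G4: fails — R02 and R03 but 2 and 3 have no common successor.
Valid on: G3.

G3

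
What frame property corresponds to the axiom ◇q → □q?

Suppose ◇q→□q is valid. Take Rxy, Rxz and set V(q)={y}. Then ◇q at x, so □q at x, so q at z, i.e. z=y.

Partial functionality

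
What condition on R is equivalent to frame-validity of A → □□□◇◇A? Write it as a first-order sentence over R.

This is a Sahlqvist (Geach-type) schema ◇^0□^0A → □^3◇^2A.
Minimal-valuation argument: fix x; take any y with xR^0y and any z with xR^3z. Set V(A) to the set of worlds R-reachable from y in exactly 0 steps. Then □^0A holds at y, so the antecedent holds at x; validity forces ◇^2A at z, giving a w with zR^2w and yR^0w.
First-order correspondent: ∀x ∀z (xR³z → ∃w (x = w ∧ zR²w)).

∀x ∀z (xR³z → ∃w (x = w ∧ zR²w))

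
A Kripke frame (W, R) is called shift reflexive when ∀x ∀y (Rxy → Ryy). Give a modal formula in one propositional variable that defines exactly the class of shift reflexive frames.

□(□ψ → ψ)

This is shift-reflexivity; the standard corresponding axiom is T□: □(□ψ → ψ).
Suppose □(□ψ→ψ) is valid. Take Rxy and set V(ψ)={w : Ryw}. Then at y, □ψ holds; since □(□ψ→ψ) at x, □ψ→ψ at y, so ψ at y, i.e. Ryy.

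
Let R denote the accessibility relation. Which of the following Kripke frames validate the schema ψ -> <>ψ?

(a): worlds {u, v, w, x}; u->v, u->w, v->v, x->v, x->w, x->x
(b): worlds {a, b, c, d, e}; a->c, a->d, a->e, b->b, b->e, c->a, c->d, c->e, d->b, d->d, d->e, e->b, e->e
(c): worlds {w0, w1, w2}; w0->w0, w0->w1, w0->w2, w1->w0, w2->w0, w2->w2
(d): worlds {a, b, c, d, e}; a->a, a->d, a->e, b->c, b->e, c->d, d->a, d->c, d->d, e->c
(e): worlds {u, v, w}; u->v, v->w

The schema corresponds to a generalized confluence (Geach) condition: forall x exists w (x = w & xRw).
(a): fails — at u but no t with u=t and uRt.
(b): fails — at a but no w with a=w and aRw.
(c): fails — at w1 but no w with w1=w and w1Rw.
(d): fails — at b but no w with b=w and bRw.
(e): fails — at u but no t with u=t and uRt.

none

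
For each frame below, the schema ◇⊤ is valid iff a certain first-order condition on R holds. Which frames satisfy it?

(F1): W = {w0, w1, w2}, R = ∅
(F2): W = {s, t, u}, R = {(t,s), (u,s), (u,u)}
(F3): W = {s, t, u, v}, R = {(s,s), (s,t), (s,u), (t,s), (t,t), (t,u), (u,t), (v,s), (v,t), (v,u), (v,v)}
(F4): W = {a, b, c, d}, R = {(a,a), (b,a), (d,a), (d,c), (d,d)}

(F3)

The schema corresponds to seriality: ∀x ∃y Rxy.
(F1): fails — world w0 has no successor.
(F2): fails — world s has no successor.
(F3): holds.
(F4): fails — world c has no successor.
Valid on: (F3).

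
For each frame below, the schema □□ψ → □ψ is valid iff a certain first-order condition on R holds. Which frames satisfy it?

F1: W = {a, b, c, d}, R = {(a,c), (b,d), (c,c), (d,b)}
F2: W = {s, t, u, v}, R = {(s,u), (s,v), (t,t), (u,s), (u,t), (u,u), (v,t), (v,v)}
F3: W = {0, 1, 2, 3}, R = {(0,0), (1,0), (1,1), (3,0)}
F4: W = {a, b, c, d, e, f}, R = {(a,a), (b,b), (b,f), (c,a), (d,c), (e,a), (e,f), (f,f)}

This is the axiom for density; its first-order frame correspondent is ∀x ∀y (Rxy → ∃z (Rxz ∧ Rzy)).
F1: fails — Rdb but no z with Rdz and Rzb.
F2: holds.
F3: holds.
F4: fails — Rdc but no z with Rdz and Rzc.

F2, F3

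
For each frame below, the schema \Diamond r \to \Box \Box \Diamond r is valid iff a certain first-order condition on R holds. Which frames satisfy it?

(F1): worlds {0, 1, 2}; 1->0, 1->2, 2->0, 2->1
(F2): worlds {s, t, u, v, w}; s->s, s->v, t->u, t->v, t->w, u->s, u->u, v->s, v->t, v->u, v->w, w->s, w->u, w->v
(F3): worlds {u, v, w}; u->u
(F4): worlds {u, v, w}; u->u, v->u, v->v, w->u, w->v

(F3)

The schema corresponds to a generalized confluence (Geach) condition: \forall x \forall y \forall z ((xRy \wedge x R^2 z) \to \exists w (y = w \wedge zRw)).
(F1): fails — 1R0, 1R²0 but no w with 0=w and 0Rw.
(F2): fails — sRs, sR²t but no w* with s=w* and tRw*.
(F3): ✓.
(F4): fails — vRv, vR²u but no t with v=t and uRt.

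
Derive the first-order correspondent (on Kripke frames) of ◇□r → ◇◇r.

This is a Sahlqvist (Geach-type) schema ◇^1□^1r → □^0◇^2r.
Minimal-valuation argument: fix x; take any y with xR^1y and any z with xR^0z. Set V(r) to the set of worlds R-reachable from y in exactly 1 step. Then □^1r holds at y, so the antecedent holds at x; validity forces ◇^2r at z, giving a w with zR^2w and yR^1w.
First-order correspondent: ∀x ∀y (xRy → ∃w (yRw ∧ xR²w)).

∀x ∀y (xRy → ∃w (yRw ∧ xR²w))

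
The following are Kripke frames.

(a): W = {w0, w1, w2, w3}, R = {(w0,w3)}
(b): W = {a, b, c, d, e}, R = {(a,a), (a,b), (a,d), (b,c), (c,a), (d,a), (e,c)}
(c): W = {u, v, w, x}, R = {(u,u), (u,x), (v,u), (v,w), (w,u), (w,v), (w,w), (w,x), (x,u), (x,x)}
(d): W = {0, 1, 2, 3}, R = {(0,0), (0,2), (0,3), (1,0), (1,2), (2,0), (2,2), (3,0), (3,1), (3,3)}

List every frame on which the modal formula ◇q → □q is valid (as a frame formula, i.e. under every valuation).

(a)

The schema corresponds to partial functionality: ∀x ∀y ∀z (Rxy ∧ Rxz → y = z).
(a): holds.
(b): fails — a sees both a and b.
(c): fails — u sees both u and x.
(d): fails — 0 sees both 0 and 2.
Valid on: (a).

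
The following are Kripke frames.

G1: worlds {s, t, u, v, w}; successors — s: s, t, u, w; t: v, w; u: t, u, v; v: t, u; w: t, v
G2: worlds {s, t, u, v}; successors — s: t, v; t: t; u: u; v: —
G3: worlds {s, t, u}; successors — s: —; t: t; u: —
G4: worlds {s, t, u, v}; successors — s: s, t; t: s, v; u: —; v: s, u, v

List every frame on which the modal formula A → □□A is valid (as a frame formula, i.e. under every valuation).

G3

The schema corresponds to a generalized confluence (Geach) condition: ∀x ∀z (xR²z → ∃w (x = w ∧ z = w)).
G1: fails — sR²t but s ≠ t.
G2: fails — sR²t but s ≠ t.
G3: ✓.
G4: fails — sR²t but s ≠ t.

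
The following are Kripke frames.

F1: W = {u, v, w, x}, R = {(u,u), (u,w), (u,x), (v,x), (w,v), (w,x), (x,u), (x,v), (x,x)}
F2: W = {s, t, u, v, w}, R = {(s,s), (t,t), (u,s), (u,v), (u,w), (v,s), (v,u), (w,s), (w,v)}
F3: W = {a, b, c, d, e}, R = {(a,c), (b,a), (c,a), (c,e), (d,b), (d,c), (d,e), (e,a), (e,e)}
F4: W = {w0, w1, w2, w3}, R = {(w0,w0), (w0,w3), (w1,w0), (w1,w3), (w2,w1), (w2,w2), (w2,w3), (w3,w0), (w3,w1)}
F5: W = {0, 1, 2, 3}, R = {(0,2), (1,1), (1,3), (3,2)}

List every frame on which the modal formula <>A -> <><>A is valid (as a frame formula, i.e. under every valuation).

Frame correspondent (Sahlqvist): forall x forall y (xRy -> exists w (y = w & x R^2 w)) — i.e. a generalized confluence (Geach) condition.
F1: holds.
F2: fails — uRw but no w* with w=w* and uR²w*.
F3: fails — aRc but no w with c=w and aR²w.
F4: fails — w3Rw1 but no w with w1=w and w3R²w.
F5: fails — 0R2 but no w with 2=w and 0R²w.
Valid on: F1.

F1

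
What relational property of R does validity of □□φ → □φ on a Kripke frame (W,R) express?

density

Suppose □□φ→□φ is valid. Take Rxy and set V(φ)={w : xR²w}. Then □□φ at x, so □φ at x, so φ at y, i.e. ∃z(Rxz∧Rzy).
The converse is a direct semantic check.
Frame condition: ∀x ∀y (Rxy → ∃z (Rxz ∧ Rzy)).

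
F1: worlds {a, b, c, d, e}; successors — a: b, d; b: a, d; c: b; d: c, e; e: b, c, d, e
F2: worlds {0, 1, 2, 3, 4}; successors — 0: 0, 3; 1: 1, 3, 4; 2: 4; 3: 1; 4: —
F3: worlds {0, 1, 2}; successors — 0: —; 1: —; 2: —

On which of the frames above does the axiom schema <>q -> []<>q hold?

F3

This is the axiom for the Euclidean property; its first-order frame correspondent is forall x forall y forall z (Rxy & Rxz -> Ryz).
F1: fails — Rab and Rab but not Rbb.
F2: fails — R03 and R00 but not R30.
F3: condition met.
Valid on: F3.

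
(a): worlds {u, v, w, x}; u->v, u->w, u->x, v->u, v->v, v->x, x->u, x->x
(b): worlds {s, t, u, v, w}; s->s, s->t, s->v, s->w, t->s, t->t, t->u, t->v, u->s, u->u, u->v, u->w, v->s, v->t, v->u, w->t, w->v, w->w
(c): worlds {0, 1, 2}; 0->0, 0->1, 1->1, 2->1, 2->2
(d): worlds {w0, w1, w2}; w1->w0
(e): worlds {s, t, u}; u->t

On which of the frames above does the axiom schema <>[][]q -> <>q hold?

Frame correspondent (Sahlqvist): forall x forall y (xRy -> exists w (y R^2 w & xRw)) — i.e. a generalized confluence (Geach) condition.
(a): fails — uRw but no t with wR²t and uRt.
(b): ✓.
(c): ✓.
(d): fails — w1Rw0 but no w with w0R²w and w1Rw.
(e): fails — uRt but no w with tR²w and uRw.

(b), (c)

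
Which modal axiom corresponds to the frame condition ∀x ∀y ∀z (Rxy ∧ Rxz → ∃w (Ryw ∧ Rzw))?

◇□s → □◇s

This is convergence; the standard corresponding axiom is .2: ◇□s → □◇s.
Suppose ◇□s→□◇s is valid. Take Rxy, Rxz and set V(s)={w : Ryw}. Then □s at y so ◇□s at x, so □◇s at x, so ◇s at z, giving w with Rzw and Ryw.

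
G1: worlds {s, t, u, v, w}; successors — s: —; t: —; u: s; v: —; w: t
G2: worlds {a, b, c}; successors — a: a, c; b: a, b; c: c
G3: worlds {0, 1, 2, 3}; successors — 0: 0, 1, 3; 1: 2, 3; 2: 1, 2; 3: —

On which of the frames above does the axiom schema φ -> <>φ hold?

G2

This is the axiom for reflexivity; its first-order frame correspondent is forall x Rxx.
G1: fails — world s does not see itself.
G2: holds.
G3: fails — world 1 does not see itself.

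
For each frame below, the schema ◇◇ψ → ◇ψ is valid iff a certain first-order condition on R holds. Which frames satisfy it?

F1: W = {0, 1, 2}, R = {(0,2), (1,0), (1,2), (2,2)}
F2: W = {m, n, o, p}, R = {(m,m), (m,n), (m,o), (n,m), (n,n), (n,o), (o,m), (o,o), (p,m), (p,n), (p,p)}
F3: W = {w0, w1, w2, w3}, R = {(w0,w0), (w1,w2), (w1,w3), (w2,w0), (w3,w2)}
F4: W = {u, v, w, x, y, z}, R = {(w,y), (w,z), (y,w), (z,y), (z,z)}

F1

Frame correspondent (Sahlqvist): ∀x ∀y ∀z (Rxy ∧ Ryz → Rxz) — i.e. transitivity.
F1: holds.
F2: fails — Rom and Rmn but not Ron.
F3: fails — Rw1w2 and Rw2w0 but not Rw1w0.
F4: fails — Rwy and Ryw but not Rww.
Valid on: F1.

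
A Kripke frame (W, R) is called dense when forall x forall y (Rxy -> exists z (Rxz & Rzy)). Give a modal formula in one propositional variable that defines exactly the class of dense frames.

The condition is density. The C4 schema □□p → □p defines it.

□□p → □p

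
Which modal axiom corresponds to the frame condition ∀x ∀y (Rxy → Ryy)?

A defining formula is □(□ψ → ψ) (the T□ axiom).
Suppose □(□ψ→ψ) is valid. Take Rxy and set V(ψ)={w : Ryw}. Then at y, □ψ holds; since □(□ψ→ψ) at x, □ψ→ψ at y, so ψ at y, i.e. Ryy.

□(□ψ → ψ)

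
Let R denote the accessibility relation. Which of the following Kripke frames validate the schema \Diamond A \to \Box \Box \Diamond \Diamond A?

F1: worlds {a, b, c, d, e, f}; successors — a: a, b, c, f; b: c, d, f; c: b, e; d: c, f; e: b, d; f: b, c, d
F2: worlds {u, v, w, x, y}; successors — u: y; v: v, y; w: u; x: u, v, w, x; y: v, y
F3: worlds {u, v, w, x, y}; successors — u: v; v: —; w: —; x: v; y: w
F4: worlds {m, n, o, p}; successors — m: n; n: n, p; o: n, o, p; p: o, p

F3, F4

The schema corresponds to a generalized confluence (Geach) condition: \forall x \forall y \forall z ((xRy \wedge x R^2 z) \to \exists w (y = w \wedge z R^2 w)).
F1: fails — aRa, aR²b but no w with a=w and bR²w.
F2: fails — wRu, wR²y but no t with u=t and yR²t.
F3: satisfies the condition.
F4: satisfies the condition.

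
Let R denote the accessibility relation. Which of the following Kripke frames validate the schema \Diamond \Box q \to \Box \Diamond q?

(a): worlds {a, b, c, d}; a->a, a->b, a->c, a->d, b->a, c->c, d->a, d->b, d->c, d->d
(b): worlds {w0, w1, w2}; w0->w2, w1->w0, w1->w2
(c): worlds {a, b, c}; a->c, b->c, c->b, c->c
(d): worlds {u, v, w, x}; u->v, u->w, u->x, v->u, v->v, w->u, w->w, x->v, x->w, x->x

(c), (d)

The schema corresponds to convergence: \forall x \forall y \forall z (Rxy \wedge Rxz \to \exists w (Ryw \wedge Rzw)).
(a): fails — Rab and Rac but b and c have no common successor.
(b): fails — Rw0w2 and Rw0w2 but w2 and w2 have no common successor.
(c): holds.
(d): holds.
Valid on: (c), (d).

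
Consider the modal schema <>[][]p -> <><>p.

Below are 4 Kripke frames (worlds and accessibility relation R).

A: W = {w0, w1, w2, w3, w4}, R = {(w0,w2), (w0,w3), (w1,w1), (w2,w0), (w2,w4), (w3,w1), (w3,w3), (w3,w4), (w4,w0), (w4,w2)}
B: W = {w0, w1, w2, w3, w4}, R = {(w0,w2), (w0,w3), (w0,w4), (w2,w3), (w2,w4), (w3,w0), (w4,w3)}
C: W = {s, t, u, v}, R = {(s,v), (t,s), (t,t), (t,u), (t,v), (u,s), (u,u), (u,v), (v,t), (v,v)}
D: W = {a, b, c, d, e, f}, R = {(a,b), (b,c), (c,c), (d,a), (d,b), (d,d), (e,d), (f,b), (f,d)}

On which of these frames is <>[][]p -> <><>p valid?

The schema corresponds to a generalized confluence (Geach) condition: forall x forall y (xRy -> exists w (y R^2 w & x R^2 w)).
A: ✓.
B: fails — w4Rw3 but no w with w3R²w and w4R²w.
C: ✓.
D: ✓.
Valid on: A, C, D.

A, C, D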